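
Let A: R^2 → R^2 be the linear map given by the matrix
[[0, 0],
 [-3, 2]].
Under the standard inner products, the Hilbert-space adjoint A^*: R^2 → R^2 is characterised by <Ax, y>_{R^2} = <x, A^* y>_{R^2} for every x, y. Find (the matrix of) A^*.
A^* = A^T =
[[0, -3],
 [0, 2]]

For real matrices with standard dot products, the defining identity <Ax, y> = <x, A^* y> gives (Ax)^T y = x^T (A^*) y, i.e. x^T A^T y = x^T (A^*) y. Since this holds for all x, y, we must have A^* = A^T. Therefore
A^* =
[[0, -3],
 [0, 2]].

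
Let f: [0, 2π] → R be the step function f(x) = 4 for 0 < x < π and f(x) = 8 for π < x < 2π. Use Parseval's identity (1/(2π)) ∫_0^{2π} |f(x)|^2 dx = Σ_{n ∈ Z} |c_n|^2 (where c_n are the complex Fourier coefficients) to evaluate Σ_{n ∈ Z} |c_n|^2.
Σ |c_n|^2 = 40

Parseval equates the L^2 energy of f (normalised by 1/(2π)) with the ℓ^2 sum of its Fourier coefficients: (1/(2π)) ∫_0^{2π} |f|^2 = Σ |c_n|^2.
Compute the left side: (1/(2π)) [∫_0^π 4^2 dx + ∫_π^{2π} 8^2 dx] = (1/(2π)) · (16π + 64π) = (16 + 64)/2 = 40.
So Σ_{n ∈ Z} |c_n|^2 = 40.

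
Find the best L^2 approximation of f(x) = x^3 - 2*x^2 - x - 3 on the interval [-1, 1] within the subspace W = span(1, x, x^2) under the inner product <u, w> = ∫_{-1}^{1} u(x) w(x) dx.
g(x) = -2*x^2 - 2*x/5 - 3

The best approximation g ∈ W is the orthogonal projection of f onto W. Writing g = a_0 + a_1 x + a_2 x^2, the coefficients solve the normal equations G · a = b where
  G_{ij} = <φ_i, φ_j> and b_i = <f, φ_i>, with φ_0 = 1, φ_1 = x, φ_2 = x^2.
G =
  [2, 0, 2/3]
  [0, 2/3, 0]
  [2/3, 0, 2/5],
b = (-22/3, -4/15, -14/5).
Solving gives a_0 = -3, a_1 = -2/5, a_2 = -2, so
  g(x) = -2*x^2 - 2*x/5 - 3.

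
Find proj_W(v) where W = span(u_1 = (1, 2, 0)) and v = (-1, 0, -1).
proj_W(v) = (-1/5, -2/5, 0)

Set up U = [u_1 | ... | u_1] ∈ R^(3×1). The projector onto W = col(U) is P = U (U^T U)^(-1) U^T.
Compute U^T U =
  [5],
and U^T v = (-1).
Solve U^T U · c = U^T v for the coefficients: c = (-1/5). The projection is proj_W(v) = U c.
Check: (v - proj_W(v)) · u_1 = 0  (should be 0).
Result: proj_W(v) = (-1/5, -2/5, 0).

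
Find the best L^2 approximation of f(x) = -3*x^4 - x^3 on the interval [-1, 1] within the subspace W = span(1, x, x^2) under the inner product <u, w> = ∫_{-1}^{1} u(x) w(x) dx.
g(x) = -18*x^2/7 - 3*x/5 + 9/35

The best approximation g ∈ W is the orthogonal projection of f onto W. Writing g = a_0 + a_1 x + a_2 x^2, the coefficients solve the normal equations G · a = b where
  G_{ij} = <φ_i, φ_j> and b_i = <f, φ_i>, with φ_0 = 1, φ_1 = x, φ_2 = x^2.
G =
  [2, 0, 2/3]
  [0, 2/3, 0]
  [2/3, 0, 2/5],
b = (-6/5, -2/5, -6/7).
Solving gives a_0 = 9/35, a_1 = -3/5, a_2 = -18/7, so
  g(x) = -18*x^2/7 - 3*x/5 + 9/35.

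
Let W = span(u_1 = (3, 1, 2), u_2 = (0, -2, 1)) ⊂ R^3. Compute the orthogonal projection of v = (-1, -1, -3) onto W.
proj_W(v) = (-15/7, -11/35, -57/35)

Set up U = [u_1 | ... | u_2] ∈ R^(3×2). The projector onto W = col(U) is P = U (U^T U)^(-1) U^T.
Compute U^T U =
  [14, 0]
  [0, 5],
and U^T v = (-10, -1).
Solve U^T U · c = U^T v for the coefficients: c = (-5/7, -1/5). The projection is proj_W(v) = U c.
Check: (v - proj_W(v)) · u_1 = 0  (should be 0).
Check: (v - proj_W(v)) · u_2 = 0  (should be 0).
Result: proj_W(v) = (-15/7, -11/35, -57/35).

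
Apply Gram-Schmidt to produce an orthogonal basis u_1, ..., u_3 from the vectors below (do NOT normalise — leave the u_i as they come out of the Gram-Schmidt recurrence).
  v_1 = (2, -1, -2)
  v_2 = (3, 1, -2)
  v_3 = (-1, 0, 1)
Orthogonal basis:
  u_1 = (2, -1, -2)
  u_2 = (1, 2, 0)
  u_3 = (4/45, -2/45, 1/9)

Apply the Gram-Schmidt recurrence
  u_1 = v_1
  u_i = v_i − Σ_{j<i} ((v_i · u_j) / (u_j · u_j)) · u_j.

Step by step this gives:
  u_1 = (2, -1, -2)
  u_2 = (1, 2, 0)
  u_3 = (4/45, -2/45, 1/9)

Orthogonality check:
  u_2 · u_1 = 0 (should be 0)
  u_3 · u_1 = 0 (should be 0)
  u_3 · u_2 = 0 (should be 0)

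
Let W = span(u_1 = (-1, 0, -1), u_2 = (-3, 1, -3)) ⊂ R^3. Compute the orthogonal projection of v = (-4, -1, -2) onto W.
proj_W(v) = (-3, -1, -3)

Set up U = [u_1 | ... | u_2] ∈ R^(3×2). The projector onto W = col(U) is P = U (U^T U)^(-1) U^T.
Compute U^T U =
  [2, 6]
  [6, 19],
and U^T v = (6, 17).
Solve U^T U · c = U^T v for the coefficients: c = (6, -1). The projection is proj_W(v) = U c.
Check: (v - proj_W(v)) · u_1 = 0  (should be 0).
Check: (v - proj_W(v)) · u_2 = 0  (should be 0).
Result: proj_W(v) = (-3, -1, -3).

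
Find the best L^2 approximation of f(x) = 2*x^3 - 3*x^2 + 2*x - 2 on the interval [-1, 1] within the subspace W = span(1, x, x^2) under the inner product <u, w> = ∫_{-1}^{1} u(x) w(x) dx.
g(x) = -3*x^2 + 16*x/5 - 2

The best approximation g ∈ W is the orthogonal projection of f onto W. Writing g = a_0 + a_1 x + a_2 x^2, the coefficients solve the normal equations G · a = b where
  G_{ij} = <φ_i, φ_j> and b_i = <f, φ_i>, with φ_0 = 1, φ_1 = x, φ_2 = x^2.
G =
  [2, 0, 2/3]
  [0, 2/3, 0]
  [2/3, 0, 2/5],
b = (-6, 32/15, -38/15).
Solving gives a_0 = -2, a_1 = 16/5, a_2 = -3, so
  g(x) = -3*x^2 + 16*x/5 - 2.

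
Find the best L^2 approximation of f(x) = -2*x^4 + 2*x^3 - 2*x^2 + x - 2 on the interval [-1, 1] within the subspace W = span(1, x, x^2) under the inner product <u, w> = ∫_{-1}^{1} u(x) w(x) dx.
g(x) = -26*x^2/7 + 11*x/5 - 64/35

The best approximation g ∈ W is the orthogonal projection of f onto W. Writing g = a_0 + a_1 x + a_2 x^2, the coefficients solve the normal equations G · a = b where
  G_{ij} = <φ_i, φ_j> and b_i = <f, φ_i>, with φ_0 = 1, φ_1 = x, φ_2 = x^2.
G =
  [2, 0, 2/3]
  [0, 2/3, 0]
  [2/3, 0, 2/5],
b = (-92/15, 22/15, -284/105).
Solving gives a_0 = -64/35, a_1 = 11/5, a_2 = -26/7, so
  g(x) = -26*x^2/7 + 11*x/5 - 64/35.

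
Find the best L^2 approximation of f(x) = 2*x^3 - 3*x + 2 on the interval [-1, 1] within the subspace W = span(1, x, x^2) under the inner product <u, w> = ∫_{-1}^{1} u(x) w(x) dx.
g(x) = 2 - 9*x/5

The best approximation g ∈ W is the orthogonal projection of f onto W. Writing g = a_0 + a_1 x + a_2 x^2, the coefficients solve the normal equations G · a = b where
  G_{ij} = <φ_i, φ_j> and b_i = <f, φ_i>, with φ_0 = 1, φ_1 = x, φ_2 = x^2.
G =
  [2, 0, 2/3]
  [0, 2/3, 0]
  [2/3, 0, 2/5],
b = (4, -6/5, 4/3).
Solving gives a_0 = 2, a_1 = -9/5, a_2 = 0, so
  g(x) = 2 - 9*x/5.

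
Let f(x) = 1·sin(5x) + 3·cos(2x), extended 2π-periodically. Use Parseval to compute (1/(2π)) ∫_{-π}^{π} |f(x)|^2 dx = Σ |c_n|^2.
Σ |c_n|^2 = 5

Expand |f|^2 and use orthogonality of {sin(nx), cos(mx)} on [-π, π]:
  ∫_{-π}^{π} sin(nx)^2 dx = π, ∫ cos(mx)^2 dx = π, and cross terms integrate to 0.
So ∫_{-π}^{π} f(x)^2 dx = 1^2 · π + 3^2 · π = (1 + 9)π.
Divide by 2π: (1 + 9)/2 = 5.
By Parseval, this equals Σ |c_n|^2.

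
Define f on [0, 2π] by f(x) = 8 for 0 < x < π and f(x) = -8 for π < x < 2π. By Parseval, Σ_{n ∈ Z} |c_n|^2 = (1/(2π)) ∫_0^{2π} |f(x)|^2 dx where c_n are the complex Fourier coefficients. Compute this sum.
Σ |c_n|^2 = 64

Parseval equates the L^2 energy of f (normalised by 1/(2π)) with the ℓ^2 sum of its Fourier coefficients: (1/(2π)) ∫_0^{2π} |f|^2 = Σ |c_n|^2.
Compute the left side: (1/(2π)) [∫_0^π 8^2 dx + ∫_π^{2π} (-8)^2 dx] = (1/(2π)) · (64π + 64π) = (64 + 64)/2 = 64.
So Σ_{n ∈ Z} |c_n|^2 = 64.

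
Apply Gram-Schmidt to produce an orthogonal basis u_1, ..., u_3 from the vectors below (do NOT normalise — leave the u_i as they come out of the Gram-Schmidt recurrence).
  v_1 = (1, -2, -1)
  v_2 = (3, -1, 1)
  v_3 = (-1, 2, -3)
Orthogonal basis:
  u_1 = (1, -2, -1)
  u_2 = (7/3, 1/3, 5/3)
  u_3 = (6/5, 8/5, -2)

Apply the Gram-Schmidt recurrence
  u_1 = v_1
  u_i = v_i − Σ_{j<i} ((v_i · u_j) / (u_j · u_j)) · u_j.

Step by step this gives:
  u_1 = (1, -2, -1)
  u_2 = (7/3, 1/3, 5/3)
  u_3 = (6/5, 8/5, -2)

Orthogonality check:
  u_2 · u_1 = 0 (should be 0)
  u_3 · u_1 = 0 (should be 0)
  u_3 · u_2 = 0 (should be 0)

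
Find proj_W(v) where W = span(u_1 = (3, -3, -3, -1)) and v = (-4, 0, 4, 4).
proj_W(v) = (-3, 3, 3, 1)

Set up U = [u_1 | ... | u_1] ∈ R^(4×1). The projector onto W = col(U) is P = U (U^T U)^(-1) U^T.
Compute U^T U =
  [28],
and U^T v = (-28).
Solve U^T U · c = U^T v for the coefficients: c = (-1). The projection is proj_W(v) = U c.
Check: (v - proj_W(v)) · u_1 = 0  (should be 0).
Result: proj_W(v) = (-3, 3, 3, 1).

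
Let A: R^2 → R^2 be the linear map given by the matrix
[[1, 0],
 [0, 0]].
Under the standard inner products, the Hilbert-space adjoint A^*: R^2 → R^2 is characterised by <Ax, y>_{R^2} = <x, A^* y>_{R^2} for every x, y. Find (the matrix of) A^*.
A^* = A^T =
[[1, 0],
 [0, 0]]

For real matrices with standard dot products, the defining identity <Ax, y> = <x, A^* y> gives (Ax)^T y = x^T (A^*) y, i.e. x^T A^T y = x^T (A^*) y. Since this holds for all x, y, we must have A^* = A^T. Therefore
A^* =
[[1, 0],
 [0, 0]].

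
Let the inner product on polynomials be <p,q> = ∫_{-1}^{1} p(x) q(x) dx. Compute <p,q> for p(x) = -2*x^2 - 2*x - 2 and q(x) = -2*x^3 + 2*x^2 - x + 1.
<p,q> = -20/3

Expand the product: p(x)·q(x) = 4*x^5 + 2*x^3 - 4*x^2 - 2.
∫_{-1}^{1} of each monomial x^k gives [2/(k+1) if k even, 0 if k odd]. Integrating term-by-term (or equivalently evaluating the antiderivative F(x) = 2*x^6/3 + x^4/2 - 4*x^3/3 - 2*x at the endpoints):
  F(1) − F(−1) = -13/6 − (9/2) = -20/3.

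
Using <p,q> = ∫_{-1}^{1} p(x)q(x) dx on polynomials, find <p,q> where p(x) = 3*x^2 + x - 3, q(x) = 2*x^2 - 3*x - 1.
<p,q> = 2/5

Expand the product: p(x)·q(x) = 6*x^4 - 7*x^3 - 12*x^2 + 8*x + 3.
∫_{-1}^{1} of each monomial x^k gives [2/(k+1) if k even, 0 if k odd]. Integrating term-by-term (or equivalently evaluating the antiderivative F(x) = 6*x^5/5 - 7*x^4/4 - 4*x^3 + 4*x^2 + 3*x at the endpoints):
  F(1) − F(−1) = 49/20 − (41/20) = 2/5.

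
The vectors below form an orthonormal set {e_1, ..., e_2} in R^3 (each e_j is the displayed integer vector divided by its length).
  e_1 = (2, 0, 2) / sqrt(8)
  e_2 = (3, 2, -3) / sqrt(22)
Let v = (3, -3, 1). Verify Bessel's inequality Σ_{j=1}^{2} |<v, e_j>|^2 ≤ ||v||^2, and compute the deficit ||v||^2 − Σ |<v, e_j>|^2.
Σ |<v, e_j>|^2 = 8; ||v||^2 = 19; deficit = 11

Write each e_j = u_j / sqrt(<u_j, u_j>) where u_j is the displayed integer vector. Then <v, e_j> = <v, u_j> / sqrt(<u_j, u_j>), so |<v, e_j>|^2 = <v, u_j>^2 / <u_j, u_j>.
Coefficients: <v, e_1> = 8/sqrt(8), <v, e_2> = 0/sqrt(22).
Square and sum: Σ |<v, e_j>|^2 = 8.
Compute ||v||^2 = v·v = 19.
Deficit = 19 − 8 = 11 ≥ 0, confirming Bessel's inequality. (The deficit equals ||v − Σ <v,e_j> e_j||^2, the squared distance from v to span{e_j}.)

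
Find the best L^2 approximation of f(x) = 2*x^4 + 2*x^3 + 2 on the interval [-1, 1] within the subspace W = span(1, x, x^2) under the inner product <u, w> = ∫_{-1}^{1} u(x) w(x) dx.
g(x) = 12*x^2/7 + 6*x/5 + 64/35

The best approximation g ∈ W is the orthogonal projection of f onto W. Writing g = a_0 + a_1 x + a_2 x^2, the coefficients solve the normal equations G · a = b where
  G_{ij} = <φ_i, φ_j> and b_i = <f, φ_i>, with φ_0 = 1, φ_1 = x, φ_2 = x^2.
G =
  [2, 0, 2/3]
  [0, 2/3, 0]
  [2/3, 0, 2/5],
b = (24/5, 4/5, 40/21).
Solving gives a_0 = 64/35, a_1 = 6/5, a_2 = 12/7, so
  g(x) = 12*x^2/7 + 6*x/5 + 64/35.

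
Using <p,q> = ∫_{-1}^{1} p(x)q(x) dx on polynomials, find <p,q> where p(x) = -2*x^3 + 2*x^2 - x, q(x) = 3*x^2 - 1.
<p,q> = 16/15

Expand the product: p(x)·q(x) = -6*x^5 + 6*x^4 - x^3 - 2*x^2 + x.
∫_{-1}^{1} of each monomial x^k gives [2/(k+1) if k even, 0 if k odd]. Integrating term-by-term (or equivalently evaluating the antiderivative F(x) = -x^6 + 6*x^5/5 - x^4/4 - 2*x^3/3 + x^2/2 at the endpoints):
  F(1) − F(−1) = -13/60 − (-77/60) = 16/15.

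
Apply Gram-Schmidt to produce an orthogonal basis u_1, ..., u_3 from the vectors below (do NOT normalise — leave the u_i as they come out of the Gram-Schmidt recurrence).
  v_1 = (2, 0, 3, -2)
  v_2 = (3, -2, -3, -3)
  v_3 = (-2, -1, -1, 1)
Orthogonal basis:
  u_1 = (2, 0, 3, -2)
  u_2 = (45/17, -2, -60/17, -45/17)
  u_3 = (-379/518, -300/259, 80/259, -139/518)

Apply the Gram-Schmidt recurrence
  u_1 = v_1
  u_i = v_i − Σ_{j<i} ((v_i · u_j) / (u_j · u_j)) · u_j.

Step by step this gives:
  u_1 = (2, 0, 3, -2)
  u_2 = (45/17, -2, -60/17, -45/17)
  u_3 = (-379/518, -300/259, 80/259, -139/518)

Orthogonality check:
  u_2 · u_1 = 0 (should be 0)
  u_3 · u_1 = 0 (should be 0)
  u_3 · u_2 = 0 (should be 0)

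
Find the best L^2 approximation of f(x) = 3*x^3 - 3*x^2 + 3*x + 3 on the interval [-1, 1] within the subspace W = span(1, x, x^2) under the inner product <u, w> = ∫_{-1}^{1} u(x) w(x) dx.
g(x) = -3*x^2 + 24*x/5 + 3

The best approximation g ∈ W is the orthogonal projection of f onto W. Writing g = a_0 + a_1 x + a_2 x^2, the coefficients solve the normal equations G · a = b where
  G_{ij} = <φ_i, φ_j> and b_i = <f, φ_i>, with φ_0 = 1, φ_1 = x, φ_2 = x^2.
G =
  [2, 0, 2/3]
  [0, 2/3, 0]
  [2/3, 0, 2/5],
b = (4, 16/5, 4/5).
Solving gives a_0 = 3, a_1 = 24/5, a_2 = -3, so
  g(x) = -3*x^2 + 24*x/5 + 3.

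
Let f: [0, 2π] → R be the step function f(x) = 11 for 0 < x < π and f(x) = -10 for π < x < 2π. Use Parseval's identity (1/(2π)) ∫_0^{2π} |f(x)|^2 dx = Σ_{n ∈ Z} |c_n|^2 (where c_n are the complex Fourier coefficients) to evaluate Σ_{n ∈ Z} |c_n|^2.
Σ |c_n|^2 = 221/2

Parseval equates the L^2 energy of f (normalised by 1/(2π)) with the ℓ^2 sum of its Fourier coefficients: (1/(2π)) ∫_0^{2π} |f|^2 = Σ |c_n|^2.
Compute the left side: (1/(2π)) [∫_0^π 11^2 dx + ∫_π^{2π} (-10)^2 dx] = (1/(2π)) · (121π + 100π) = (121 + 100)/2 = 221/2.
So Σ_{n ∈ Z} |c_n|^2 = 221/2.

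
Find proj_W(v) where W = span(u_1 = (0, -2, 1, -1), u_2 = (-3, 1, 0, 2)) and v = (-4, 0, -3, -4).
proj_W(v) = (-21/17, -8/17, 15/34, 13/34)

Set up U = [u_1 | ... | u_2] ∈ R^(4×2). The projector onto W = col(U) is P = U (U^T U)^(-1) U^T.
Compute U^T U =
  [6, -4]
  [-4, 14],
and U^T v = (1, 4).
Solve U^T U · c = U^T v for the coefficients: c = (15/34, 7/17). The projection is proj_W(v) = U c.
Check: (v - proj_W(v)) · u_1 = 0  (should be 0).
Check: (v - proj_W(v)) · u_2 = 0  (should be 0).
Result: proj_W(v) = (-21/17, -8/17, 15/34, 13/34).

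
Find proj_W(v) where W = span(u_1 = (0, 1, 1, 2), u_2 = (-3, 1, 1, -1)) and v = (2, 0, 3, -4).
proj_W(v) = (-1/4, -3/4, -3/4, -7/4)

Set up U = [u_1 | ... | u_2] ∈ R^(4×2). The projector onto W = col(U) is P = U (U^T U)^(-1) U^T.
Compute U^T U =
  [6, 0]
  [0, 12],
and U^T v = (-5, 1).
Solve U^T U · c = U^T v for the coefficients: c = (-5/6, 1/12). The projection is proj_W(v) = U c.
Check: (v - proj_W(v)) · u_1 = 0  (should be 0).
Check: (v - proj_W(v)) · u_2 = 0  (should be 0).
Result: proj_W(v) = (-1/4, -3/4, -3/4, -7/4).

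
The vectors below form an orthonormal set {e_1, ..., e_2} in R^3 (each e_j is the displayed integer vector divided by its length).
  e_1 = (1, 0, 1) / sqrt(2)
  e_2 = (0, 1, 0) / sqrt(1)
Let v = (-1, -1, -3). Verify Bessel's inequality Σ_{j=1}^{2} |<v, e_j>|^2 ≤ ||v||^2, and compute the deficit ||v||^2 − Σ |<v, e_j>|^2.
Σ |<v, e_j>|^2 = 9; ||v||^2 = 11; deficit = 2

Write each e_j = u_j / sqrt(<u_j, u_j>) where u_j is the displayed integer vector. Then <v, e_j> = <v, u_j> / sqrt(<u_j, u_j>), so |<v, e_j>|^2 = <v, u_j>^2 / <u_j, u_j>.
Coefficients: <v, e_1> = -4/sqrt(2), <v, e_2> = -1/sqrt(1).
Square and sum: Σ |<v, e_j>|^2 = 9.
Compute ||v||^2 = v·v = 11.
Deficit = 11 − 9 = 2 ≥ 0, confirming Bessel's inequality. (The deficit equals ||v − Σ <v,e_j> e_j||^2, the squared distance from v to span{e_j}.)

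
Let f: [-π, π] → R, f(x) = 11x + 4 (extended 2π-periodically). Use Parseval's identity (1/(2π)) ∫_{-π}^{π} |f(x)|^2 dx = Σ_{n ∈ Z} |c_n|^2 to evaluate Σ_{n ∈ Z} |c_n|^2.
Σ |c_n|^2 = 121π^2/3 + 16

Expand and integrate term by term over [-π, π]:
  ∫ (11x)^2 dx = 121·(2π^3/3); ∫ 2·11·(4)·x dx = 0 (odd integrand); ∫ 4^2 dx = 16·2π.
So (1/(2π)) ∫_{-π}^{π} (11x + 4)^2 dx = 121π^2/3 + 16 = 121π^2/3 + 16.
Parseval ⇒ Σ |c_n|^2 = 121π^2/3 + 16.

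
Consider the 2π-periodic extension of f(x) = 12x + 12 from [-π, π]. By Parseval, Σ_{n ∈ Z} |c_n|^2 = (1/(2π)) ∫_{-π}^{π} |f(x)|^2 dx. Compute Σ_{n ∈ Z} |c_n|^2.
Σ |c_n|^2 = 48π^2 + 144

Expand and integrate term by term over [-π, π]:
  ∫ (12x)^2 dx = 144·(2π^3/3); ∫ 2·12·(12)·x dx = 0 (odd integrand); ∫ 12^2 dx = 144·2π.
So (1/(2π)) ∫_{-π}^{π} (12x + 12)^2 dx = 144π^2/3 + 144 = 48π^2 + 144.
Parseval ⇒ Σ |c_n|^2 = 48π^2 + 144.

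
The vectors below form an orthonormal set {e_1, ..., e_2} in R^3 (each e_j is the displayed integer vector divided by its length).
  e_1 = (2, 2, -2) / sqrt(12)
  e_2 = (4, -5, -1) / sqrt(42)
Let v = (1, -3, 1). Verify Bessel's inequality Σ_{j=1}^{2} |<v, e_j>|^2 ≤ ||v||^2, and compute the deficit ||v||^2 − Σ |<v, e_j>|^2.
Σ |<v, e_j>|^2 = 75/7; ||v||^2 = 11; deficit = 2/7

Write each e_j = u_j / sqrt(<u_j, u_j>) where u_j is the displayed integer vector. Then <v, e_j> = <v, u_j> / sqrt(<u_j, u_j>), so |<v, e_j>|^2 = <v, u_j>^2 / <u_j, u_j>.
Coefficients: <v, e_1> = -6/sqrt(12), <v, e_2> = 18/sqrt(42).
Square and sum: Σ |<v, e_j>|^2 = 75/7.
Compute ||v||^2 = v·v = 11.
Deficit = 11 − 75/7 = 2/7 ≥ 0, confirming Bessel's inequality. (The deficit equals ||v − Σ <v,e_j> e_j||^2, the squared distance from v to span{e_j}.)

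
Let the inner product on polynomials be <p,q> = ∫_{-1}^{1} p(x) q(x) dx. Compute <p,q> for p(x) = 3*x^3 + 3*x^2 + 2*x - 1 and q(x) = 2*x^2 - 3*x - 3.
<p,q> = -98/15

Expand the product: p(x)·q(x) = 6*x^5 - 3*x^4 - 14*x^3 - 17*x^2 - 3*x + 3.
∫_{-1}^{1} of each monomial x^k gives [2/(k+1) if k even, 0 if k odd]. Integrating term-by-term (or equivalently evaluating the antiderivative F(x) = x^6 - 3*x^5/5 - 7*x^4/2 - 17*x^3/3 - 3*x^2/2 + 3*x at the endpoints):
  F(1) − F(−1) = -109/15 − (-11/15) = -98/15.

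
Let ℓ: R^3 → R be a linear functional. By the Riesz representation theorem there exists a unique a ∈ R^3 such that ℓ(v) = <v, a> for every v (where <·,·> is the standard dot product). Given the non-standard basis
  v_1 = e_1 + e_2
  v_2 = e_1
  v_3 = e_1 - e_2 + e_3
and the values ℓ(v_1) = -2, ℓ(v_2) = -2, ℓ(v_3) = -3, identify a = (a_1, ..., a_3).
a = (-2, 0, -1)

Write a = (a_1, ..., a_3) in the standard basis. For each basis vector v_i, ℓ(v_i) = <v_i, a> is a linear equation in the a_j's. Collect the n equations into a matrix system V a = ℓ, where row i of V is v_i (expressed in the standard basis). Since V is invertible (lower-triangular with 1s on the diagonal, up to permutation), solve by back-substitution:
  V =
[[1, 1, 0],
 [1, 0, 0],
 [1, -1, 1]]
  V a = (-2, -2, -3)
Solving gives a = (-2, 0, -1).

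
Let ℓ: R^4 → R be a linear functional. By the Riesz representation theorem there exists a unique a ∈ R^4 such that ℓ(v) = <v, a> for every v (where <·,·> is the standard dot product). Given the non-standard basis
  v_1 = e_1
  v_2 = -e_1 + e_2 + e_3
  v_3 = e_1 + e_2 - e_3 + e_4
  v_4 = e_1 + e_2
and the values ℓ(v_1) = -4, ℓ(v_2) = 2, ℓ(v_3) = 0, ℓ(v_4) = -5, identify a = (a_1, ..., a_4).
a = (-4, -1, -1, 4)

Write a = (a_1, ..., a_4) in the standard basis. For each basis vector v_i, ℓ(v_i) = <v_i, a> is a linear equation in the a_j's. Collect the n equations into a matrix system V a = ℓ, where row i of V is v_i (expressed in the standard basis). Since V is invertible (lower-triangular with 1s on the diagonal, up to permutation), solve by back-substitution:
  V =
[[1, 0, 0, 0],
 [-1, 1, 1, 0],
 [1, 1, -1, 1],
 [1, 1, 0, 0]]
  V a = (-4, 2, 0, -5)
Solving gives a = (-4, -1, -1, 4).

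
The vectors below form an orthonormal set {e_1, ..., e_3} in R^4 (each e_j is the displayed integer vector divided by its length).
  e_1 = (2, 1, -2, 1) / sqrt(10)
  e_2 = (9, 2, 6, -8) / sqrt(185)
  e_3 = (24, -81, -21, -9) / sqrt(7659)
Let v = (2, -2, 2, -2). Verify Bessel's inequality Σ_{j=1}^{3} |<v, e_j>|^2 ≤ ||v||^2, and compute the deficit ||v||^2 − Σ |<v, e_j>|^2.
Σ |<v, e_j>|^2 = 360/23; ||v||^2 = 16; deficit = 8/23

Write each e_j = u_j / sqrt(<u_j, u_j>) where u_j is the displayed integer vector. Then <v, e_j> = <v, u_j> / sqrt(<u_j, u_j>), so |<v, e_j>|^2 = <v, u_j>^2 / <u_j, u_j>.
Coefficients: <v, e_1> = -4/sqrt(10), <v, e_2> = 42/sqrt(185), <v, e_3> = 186/sqrt(7659).
Square and sum: Σ |<v, e_j>|^2 = 360/23.
Compute ||v||^2 = v·v = 16.
Deficit = 16 − 360/23 = 8/23 ≥ 0, confirming Bessel's inequality. (The deficit equals ||v − Σ <v,e_j> e_j||^2, the squared distance from v to span{e_j}.)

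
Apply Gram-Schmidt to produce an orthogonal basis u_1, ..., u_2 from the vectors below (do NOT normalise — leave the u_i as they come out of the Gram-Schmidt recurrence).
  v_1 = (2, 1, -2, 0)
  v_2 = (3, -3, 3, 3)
Orthogonal basis:
  u_1 = (2, 1, -2, 0)
  u_2 = (11/3, -8/3, 7/3, 3)

Apply the Gram-Schmidt recurrence
  u_1 = v_1
  u_i = v_i − Σ_{j<i} ((v_i · u_j) / (u_j · u_j)) · u_j.

Step by step this gives:
  u_1 = (2, 1, -2, 0)
  u_2 = (11/3, -8/3, 7/3, 3)

Orthogonality check:
  u_2 · u_1 = 0 (should be 0)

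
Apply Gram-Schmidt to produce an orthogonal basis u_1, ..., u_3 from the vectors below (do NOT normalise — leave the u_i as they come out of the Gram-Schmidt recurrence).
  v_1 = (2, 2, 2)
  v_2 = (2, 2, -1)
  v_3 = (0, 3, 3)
Orthogonal basis:
  u_1 = (2, 2, 2)
  u_2 = (1, 1, -2)
  u_3 = (-3/2, 3/2, 0)

Apply the Gram-Schmidt recurrence
  u_1 = v_1
  u_i = v_i − Σ_{j<i} ((v_i · u_j) / (u_j · u_j)) · u_j.

Step by step this gives:
  u_1 = (2, 2, 2)
  u_2 = (1, 1, -2)
  u_3 = (-3/2, 3/2, 0)

Orthogonality check:
  u_2 · u_1 = 0 (should be 0)
  u_3 · u_1 = 0 (should be 0)
  u_3 · u_2 = 0 (should be 0)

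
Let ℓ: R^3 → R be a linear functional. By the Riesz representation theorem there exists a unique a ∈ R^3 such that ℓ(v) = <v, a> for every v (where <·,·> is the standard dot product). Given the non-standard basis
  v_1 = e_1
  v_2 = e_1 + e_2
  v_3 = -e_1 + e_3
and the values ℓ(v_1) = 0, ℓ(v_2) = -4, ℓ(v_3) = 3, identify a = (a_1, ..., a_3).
a = (0, -4, 3)

Write a = (a_1, ..., a_3) in the standard basis. For each basis vector v_i, ℓ(v_i) = <v_i, a> is a linear equation in the a_j's. Collect the n equations into a matrix system V a = ℓ, where row i of V is v_i (expressed in the standard basis). Since V is invertible (lower-triangular with 1s on the diagonal, up to permutation), solve by back-substitution:
  V =
[[1, 0, 0],
 [1, 1, 0],
 [-1, 0, 1]]
  V a = (0, -4, 3)
Solving gives a = (0, -4, 3).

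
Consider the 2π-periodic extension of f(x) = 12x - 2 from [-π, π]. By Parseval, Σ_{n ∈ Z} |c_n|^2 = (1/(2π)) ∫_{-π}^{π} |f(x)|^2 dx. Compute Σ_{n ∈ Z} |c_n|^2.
Σ |c_n|^2 = 48π^2 + 4

Expand and integrate term by term over [-π, π]:
  ∫ (12x)^2 dx = 144·(2π^3/3); ∫ 2·12·(-2)·x dx = 0 (odd integrand); ∫ (-2)^2 dx = 4·2π.
So (1/(2π)) ∫_{-π}^{π} (12x - 2)^2 dx = 144π^2/3 + 4 = 48π^2 + 4.
Parseval ⇒ Σ |c_n|^2 = 48π^2 + 4.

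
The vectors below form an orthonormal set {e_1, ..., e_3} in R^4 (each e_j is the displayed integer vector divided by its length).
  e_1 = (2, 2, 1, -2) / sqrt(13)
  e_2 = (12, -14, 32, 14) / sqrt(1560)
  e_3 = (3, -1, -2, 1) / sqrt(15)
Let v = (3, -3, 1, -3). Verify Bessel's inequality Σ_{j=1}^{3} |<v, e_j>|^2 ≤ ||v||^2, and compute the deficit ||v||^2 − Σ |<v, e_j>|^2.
Σ |<v, e_j>|^2 = 10; ||v||^2 = 28; deficit = 18

Write each e_j = u_j / sqrt(<u_j, u_j>) where u_j is the displayed integer vector. Then <v, e_j> = <v, u_j> / sqrt(<u_j, u_j>), so |<v, e_j>|^2 = <v, u_j>^2 / <u_j, u_j>.
Coefficients: <v, e_1> = 7/sqrt(13), <v, e_2> = 68/sqrt(1560), <v, e_3> = 7/sqrt(15).
Square and sum: Σ |<v, e_j>|^2 = 10.
Compute ||v||^2 = v·v = 28.
Deficit = 28 − 10 = 18 ≥ 0, confirming Bessel's inequality. (The deficit equals ||v − Σ <v,e_j> e_j||^2, the squared distance from v to span{e_j}.)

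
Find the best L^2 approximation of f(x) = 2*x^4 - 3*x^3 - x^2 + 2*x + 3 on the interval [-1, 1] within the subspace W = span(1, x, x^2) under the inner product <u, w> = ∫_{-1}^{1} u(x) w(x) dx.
g(x) = 5*x^2/7 + x/5 + 99/35

The best approximation g ∈ W is the orthogonal projection of f onto W. Writing g = a_0 + a_1 x + a_2 x^2, the coefficients solve the normal equations G · a = b where
  G_{ij} = <φ_i, φ_j> and b_i = <f, φ_i>, with φ_0 = 1, φ_1 = x, φ_2 = x^2.
G =
  [2, 0, 2/3]
  [0, 2/3, 0]
  [2/3, 0, 2/5],
b = (92/15, 2/15, 76/35).
Solving gives a_0 = 99/35, a_1 = 1/5, a_2 = 5/7, so
  g(x) = 5*x^2/7 + x/5 + 99/35.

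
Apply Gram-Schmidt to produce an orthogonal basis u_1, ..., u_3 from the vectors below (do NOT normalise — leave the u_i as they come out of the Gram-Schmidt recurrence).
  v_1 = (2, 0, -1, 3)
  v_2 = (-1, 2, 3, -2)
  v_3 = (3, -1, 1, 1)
Orthogonal basis:
  u_1 = (2, 0, -1, 3)
  u_2 = (4/7, 2, 31/14, 5/14)
  u_3 = (225/131, -195/131, 135/131, -105/131)

Apply the Gram-Schmidt recurrence
  u_1 = v_1
  u_i = v_i − Σ_{j<i} ((v_i · u_j) / (u_j · u_j)) · u_j.

Step by step this gives:
  u_1 = (2, 0, -1, 3)
  u_2 = (4/7, 2, 31/14, 5/14)
  u_3 = (225/131, -195/131, 135/131, -105/131)

Orthogonality check:
  u_2 · u_1 = 0 (should be 0)
  u_3 · u_1 = 0 (should be 0)
  u_3 · u_2 = 0 (should be 0)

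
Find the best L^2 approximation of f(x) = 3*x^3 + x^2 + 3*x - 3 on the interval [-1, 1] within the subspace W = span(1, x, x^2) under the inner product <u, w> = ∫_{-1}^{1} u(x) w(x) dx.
g(x) = x^2 + 24*x/5 - 3

The best approximation g ∈ W is the orthogonal projection of f onto W. Writing g = a_0 + a_1 x + a_2 x^2, the coefficients solve the normal equations G · a = b where
  G_{ij} = <φ_i, φ_j> and b_i = <f, φ_i>, with φ_0 = 1, φ_1 = x, φ_2 = x^2.
G =
  [2, 0, 2/3]
  [0, 2/3, 0]
  [2/3, 0, 2/5],
b = (-16/3, 16/5, -8/5).
Solving gives a_0 = -3, a_1 = 24/5, a_2 = 1, so
  g(x) = x^2 + 24*x/5 - 3.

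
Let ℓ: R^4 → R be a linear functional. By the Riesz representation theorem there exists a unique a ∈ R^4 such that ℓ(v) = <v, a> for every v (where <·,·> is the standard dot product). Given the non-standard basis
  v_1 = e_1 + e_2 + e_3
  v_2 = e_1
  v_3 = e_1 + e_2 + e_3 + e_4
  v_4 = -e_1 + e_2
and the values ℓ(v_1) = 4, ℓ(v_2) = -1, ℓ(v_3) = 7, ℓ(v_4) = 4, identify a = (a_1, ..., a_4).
a = (-1, 3, 2, 3)

Write a = (a_1, ..., a_4) in the standard basis. For each basis vector v_i, ℓ(v_i) = <v_i, a> is a linear equation in the a_j's. Collect the n equations into a matrix system V a = ℓ, where row i of V is v_i (expressed in the standard basis). Since V is invertible (lower-triangular with 1s on the diagonal, up to permutation), solve by back-substitution:
  V =
[[1, 1, 1, 0],
 [1, 0, 0, 0],
 [1, 1, 1, 1],
 [-1, 1, 0, 0]]
  V a = (4, -1, 7, 4)
Solving gives a = (-1, 3, 2, 3).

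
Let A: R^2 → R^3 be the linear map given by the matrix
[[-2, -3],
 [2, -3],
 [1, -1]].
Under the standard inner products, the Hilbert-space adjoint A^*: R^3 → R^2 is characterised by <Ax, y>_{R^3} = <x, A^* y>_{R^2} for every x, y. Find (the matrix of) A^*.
A^* = A^T =
[[-2, 2, 1],
 [-3, -3, -1]]

For real matrices with standard dot products, the defining identity <Ax, y> = <x, A^* y> gives (Ax)^T y = x^T (A^*) y, i.e. x^T A^T y = x^T (A^*) y. Since this holds for all x, y, we must have A^* = A^T. Therefore
A^* =
[[-2, 2, 1],
 [-3, -3, -1]].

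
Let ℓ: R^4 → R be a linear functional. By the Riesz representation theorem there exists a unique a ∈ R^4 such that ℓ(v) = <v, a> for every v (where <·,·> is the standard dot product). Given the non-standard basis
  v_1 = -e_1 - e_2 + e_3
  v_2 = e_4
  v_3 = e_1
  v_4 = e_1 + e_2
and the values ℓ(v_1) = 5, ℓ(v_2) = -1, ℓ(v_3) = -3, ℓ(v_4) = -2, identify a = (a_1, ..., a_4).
a = (-3, 1, 3, -1)

Write a = (a_1, ..., a_4) in the standard basis. For each basis vector v_i, ℓ(v_i) = <v_i, a> is a linear equation in the a_j's. Collect the n equations into a matrix system V a = ℓ, where row i of V is v_i (expressed in the standard basis). Since V is invertible (lower-triangular with 1s on the diagonal, up to permutation), solve by back-substitution:
  V =
[[-1, -1, 1, 0],
 [0, 0, 0, 1],
 [1, 0, 0, 0],
 [1, 1, 0, 0]]
  V a = (5, -1, -3, -2)
Solving gives a = (-3, 1, 3, -1).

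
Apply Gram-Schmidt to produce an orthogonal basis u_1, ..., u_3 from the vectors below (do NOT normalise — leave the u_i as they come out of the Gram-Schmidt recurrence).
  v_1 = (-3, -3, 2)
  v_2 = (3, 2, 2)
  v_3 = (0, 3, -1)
Orthogonal basis:
  u_1 = (-3, -3, 2)
  u_2 = (3/2, 1/2, 3)
  u_3 = (-30/23, 36/23, 9/23)

Apply the Gram-Schmidt recurrence
  u_1 = v_1
  u_i = v_i − Σ_{j<i} ((v_i · u_j) / (u_j · u_j)) · u_j.

Step by step this gives:
  u_1 = (-3, -3, 2)
  u_2 = (3/2, 1/2, 3)
  u_3 = (-30/23, 36/23, 9/23)

Orthogonality check:
  u_2 · u_1 = 0 (should be 0)
  u_3 · u_1 = 0 (should be 0)
  u_3 · u_2 = 0 (should be 0)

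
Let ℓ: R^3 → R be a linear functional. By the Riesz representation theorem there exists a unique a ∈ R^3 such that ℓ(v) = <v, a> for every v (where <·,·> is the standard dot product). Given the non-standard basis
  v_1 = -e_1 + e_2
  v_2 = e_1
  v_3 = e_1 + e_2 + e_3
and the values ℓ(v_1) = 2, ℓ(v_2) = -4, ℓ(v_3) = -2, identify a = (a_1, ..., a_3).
a = (-4, -2, 4)

Write a = (a_1, ..., a_3) in the standard basis. For each basis vector v_i, ℓ(v_i) = <v_i, a> is a linear equation in the a_j's. Collect the n equations into a matrix system V a = ℓ, where row i of V is v_i (expressed in the standard basis). Since V is invertible (lower-triangular with 1s on the diagonal, up to permutation), solve by back-substitution:
  V =
[[-1, 1, 0],
 [1, 0, 0],
 [1, 1, 1]]
  V a = (2, -4, -2)
Solving gives a = (-4, -2, 4).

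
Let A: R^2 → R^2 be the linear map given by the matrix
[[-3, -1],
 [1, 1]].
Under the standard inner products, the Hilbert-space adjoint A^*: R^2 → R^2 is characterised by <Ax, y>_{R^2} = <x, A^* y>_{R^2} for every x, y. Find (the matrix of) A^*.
A^* = A^T =
[[-3, 1],
 [-1, 1]]

For real matrices with standard dot products, the defining identity <Ax, y> = <x, A^* y> gives (Ax)^T y = x^T (A^*) y, i.e. x^T A^T y = x^T (A^*) y. Since this holds for all x, y, we must have A^* = A^T. Therefore
A^* =
[[-3, 1],
 [-1, 1]].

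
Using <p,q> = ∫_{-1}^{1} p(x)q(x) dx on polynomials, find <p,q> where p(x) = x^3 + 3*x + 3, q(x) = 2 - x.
<p,q> = 48/5

Expand the product: p(x)·q(x) = -x^4 + 2*x^3 - 3*x^2 + 3*x + 6.
∫_{-1}^{1} of each monomial x^k gives [2/(k+1) if k even, 0 if k odd]. Integrating term-by-term (or equivalently evaluating the antiderivative F(x) = -x^5/5 + x^4/2 - x^3 + 3*x^2/2 + 6*x at the endpoints):
  F(1) − F(−1) = 34/5 − (-14/5) = 48/5.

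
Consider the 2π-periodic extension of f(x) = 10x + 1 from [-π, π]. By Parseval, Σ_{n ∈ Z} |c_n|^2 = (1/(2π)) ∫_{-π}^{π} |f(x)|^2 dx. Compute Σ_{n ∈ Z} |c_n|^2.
Σ |c_n|^2 = 100π^2/3 + 1

Expand and integrate term by term over [-π, π]:
  ∫ (10x)^2 dx = 100·(2π^3/3); ∫ 2·10·(1)·x dx = 0 (odd integrand); ∫ 1^2 dx = 1·2π.
So (1/(2π)) ∫_{-π}^{π} (10x + 1)^2 dx = 100π^2/3 + 1 = 100π^2/3 + 1.
Parseval ⇒ Σ |c_n|^2 = 100π^2/3 + 1.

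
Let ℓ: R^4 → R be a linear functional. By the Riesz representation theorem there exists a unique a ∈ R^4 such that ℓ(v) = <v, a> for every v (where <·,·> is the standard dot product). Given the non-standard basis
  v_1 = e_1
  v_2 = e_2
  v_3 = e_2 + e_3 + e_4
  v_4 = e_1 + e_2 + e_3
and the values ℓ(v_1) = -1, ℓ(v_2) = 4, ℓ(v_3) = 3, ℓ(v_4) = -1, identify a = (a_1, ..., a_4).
a = (-1, 4, -4, 3)

Write a = (a_1, ..., a_4) in the standard basis. For each basis vector v_i, ℓ(v_i) = <v_i, a> is a linear equation in the a_j's. Collect the n equations into a matrix system V a = ℓ, where row i of V is v_i (expressed in the standard basis). Since V is invertible (lower-triangular with 1s on the diagonal, up to permutation), solve by back-substitution:
  V =
[[1, 0, 0, 0],
 [0, 1, 0, 0],
 [0, 1, 1, 1],
 [1, 1, 1, 0]]
  V a = (-1, 4, 3, -1)
Solving gives a = (-1, 4, -4, 3).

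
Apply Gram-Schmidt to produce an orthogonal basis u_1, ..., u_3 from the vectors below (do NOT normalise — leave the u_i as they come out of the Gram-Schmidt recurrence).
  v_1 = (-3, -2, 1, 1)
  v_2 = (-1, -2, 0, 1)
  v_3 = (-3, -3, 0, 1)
Orthogonal basis:
  u_1 = (-3, -2, 1, 1)
  u_2 = (3/5, -14/15, -8/15, 7/15)
  u_3 = (-4/13, -1/13, -8/13, -6/13)

Apply the Gram-Schmidt recurrence
  u_1 = v_1
  u_i = v_i − Σ_{j<i} ((v_i · u_j) / (u_j · u_j)) · u_j.

Step by step this gives:
  u_1 = (-3, -2, 1, 1)
  u_2 = (3/5, -14/15, -8/15, 7/15)
  u_3 = (-4/13, -1/13, -8/13, -6/13)

Orthogonality check:
  u_2 · u_1 = 0 (should be 0)
  u_3 · u_1 = 0 (should be 0)
  u_3 · u_2 = 0 (should be 0)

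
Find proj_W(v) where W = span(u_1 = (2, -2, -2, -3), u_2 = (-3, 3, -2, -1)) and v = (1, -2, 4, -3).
proj_W(v) = (959/458, -959/458, 168/229, -7/229)

Set up U = [u_1 | ... | u_2] ∈ R^(4×2). The projector onto W = col(U) is P = U (U^T U)^(-1) U^T.
Compute U^T U =
  [21, -5]
  [-5, 23],
and U^T v = (7, -14).
Solve U^T U · c = U^T v for the coefficients: c = (91/458, -259/458). The projection is proj_W(v) = U c.
Check: (v - proj_W(v)) · u_1 = 0  (should be 0).
Check: (v - proj_W(v)) · u_2 = 0  (should be 0).
Result: proj_W(v) = (959/458, -959/458, 168/229, -7/229).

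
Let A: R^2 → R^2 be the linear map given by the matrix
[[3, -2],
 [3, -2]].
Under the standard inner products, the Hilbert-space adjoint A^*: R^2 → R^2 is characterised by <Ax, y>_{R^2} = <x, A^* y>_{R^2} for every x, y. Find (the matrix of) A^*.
A^* = A^T =
[[3, 3],
 [-2, -2]]

For real matrices with standard dot products, the defining identity <Ax, y> = <x, A^* y> gives (Ax)^T y = x^T (A^*) y, i.e. x^T A^T y = x^T (A^*) y. Since this holds for all x, y, we must have A^* = A^T. Therefore
A^* =
[[3, 3],
 [-2, -2]].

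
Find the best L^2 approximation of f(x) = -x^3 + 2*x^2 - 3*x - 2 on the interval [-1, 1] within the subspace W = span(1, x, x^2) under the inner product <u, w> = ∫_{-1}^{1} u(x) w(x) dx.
g(x) = 2*x^2 - 18*x/5 - 2

The best approximation g ∈ W is the orthogonal projection of f onto W. Writing g = a_0 + a_1 x + a_2 x^2, the coefficients solve the normal equations G · a = b where
  G_{ij} = <φ_i, φ_j> and b_i = <f, φ_i>, with φ_0 = 1, φ_1 = x, φ_2 = x^2.
G =
  [2, 0, 2/3]
  [0, 2/3, 0]
  [2/3, 0, 2/5],
b = (-8/3, -12/5, -8/15).
Solving gives a_0 = -2, a_1 = -18/5, a_2 = 2, so
  g(x) = 2*x^2 - 18*x/5 - 2.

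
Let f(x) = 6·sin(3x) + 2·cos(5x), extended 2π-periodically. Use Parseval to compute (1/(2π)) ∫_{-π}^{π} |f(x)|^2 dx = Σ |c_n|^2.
Σ |c_n|^2 = 20

Expand |f|^2 and use orthogonality of {sin(nx), cos(mx)} on [-π, π]:
  ∫_{-π}^{π} sin(nx)^2 dx = π, ∫ cos(mx)^2 dx = π, and cross terms integrate to 0.
So ∫_{-π}^{π} f(x)^2 dx = 6^2 · π + 2^2 · π = (36 + 4)π.
Divide by 2π: (36 + 4)/2 = 20.
By Parseval, this equals Σ |c_n|^2.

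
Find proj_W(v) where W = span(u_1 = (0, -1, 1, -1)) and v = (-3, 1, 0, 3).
proj_W(v) = (0, 4/3, -4/3, 4/3)

Set up U = [u_1 | ... | u_1] ∈ R^(4×1). The projector onto W = col(U) is P = U (U^T U)^(-1) U^T.
Compute U^T U =
  [3],
and U^T v = (-4).
Solve U^T U · c = U^T v for the coefficients: c = (-4/3). The projection is proj_W(v) = U c.
Check: (v - proj_W(v)) · u_1 = 0  (should be 0).
Result: proj_W(v) = (0, 4/3, -4/3, 4/3).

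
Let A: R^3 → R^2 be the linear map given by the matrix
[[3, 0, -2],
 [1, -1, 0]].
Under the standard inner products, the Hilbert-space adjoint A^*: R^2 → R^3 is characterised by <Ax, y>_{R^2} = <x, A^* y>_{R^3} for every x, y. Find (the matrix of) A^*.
A^* = A^T =
[[3, 1],
 [0, -1],
 [-2, 0]]

For real matrices with standard dot products, the defining identity <Ax, y> = <x, A^* y> gives (Ax)^T y = x^T (A^*) y, i.e. x^T A^T y = x^T (A^*) y. Since this holds for all x, y, we must have A^* = A^T. Therefore
A^* =
[[3, 1],
 [0, -1],
 [-2, 0]].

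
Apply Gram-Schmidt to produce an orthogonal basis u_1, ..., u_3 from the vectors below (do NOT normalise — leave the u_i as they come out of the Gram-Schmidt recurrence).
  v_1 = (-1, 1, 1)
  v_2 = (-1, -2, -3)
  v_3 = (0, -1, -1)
Orthogonal basis:
  u_1 = (-1, 1, 1)
  u_2 = (-7/3, -2/3, -5/3)
  u_3 = (-1/26, -2/13, 3/26)

Apply the Gram-Schmidt recurrence
  u_1 = v_1
  u_i = v_i − Σ_{j<i} ((v_i · u_j) / (u_j · u_j)) · u_j.

Step by step this gives:
  u_1 = (-1, 1, 1)
  u_2 = (-7/3, -2/3, -5/3)
  u_3 = (-1/26, -2/13, 3/26)

Orthogonality check:
  u_2 · u_1 = 0 (should be 0)
  u_3 · u_1 = 0 (should be 0)
  u_3 · u_2 = 0 (should be 0)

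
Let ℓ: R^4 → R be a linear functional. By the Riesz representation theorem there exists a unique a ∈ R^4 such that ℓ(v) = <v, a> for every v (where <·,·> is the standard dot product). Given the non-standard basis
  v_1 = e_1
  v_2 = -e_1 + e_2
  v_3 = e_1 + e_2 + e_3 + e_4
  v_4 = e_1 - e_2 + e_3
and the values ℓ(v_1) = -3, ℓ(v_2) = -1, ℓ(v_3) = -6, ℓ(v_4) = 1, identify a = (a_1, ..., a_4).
a = (-3, -4, 0, 1)

Write a = (a_1, ..., a_4) in the standard basis. For each basis vector v_i, ℓ(v_i) = <v_i, a> is a linear equation in the a_j's. Collect the n equations into a matrix system V a = ℓ, where row i of V is v_i (expressed in the standard basis). Since V is invertible (lower-triangular with 1s on the diagonal, up to permutation), solve by back-substitution:
  V =
[[1, 0, 0, 0],
 [-1, 1, 0, 0],
 [1, 1, 1, 1],
 [1, -1, 1, 0]]
  V a = (-3, -1, -6, 1)
Solving gives a = (-3, -4, 0, 1).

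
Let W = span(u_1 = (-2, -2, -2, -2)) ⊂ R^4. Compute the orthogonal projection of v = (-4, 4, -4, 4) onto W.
proj_W(v) = (0, 0, 0, 0)

Set up U = [u_1 | ... | u_1] ∈ R^(4×1). The projector onto W = col(U) is P = U (U^T U)^(-1) U^T.
Compute U^T U =
  [16],
and U^T v = (0).
Solve U^T U · c = U^T v for the coefficients: c = (0). The projection is proj_W(v) = U c.
Check: (v - proj_W(v)) · u_1 = 0  (should be 0).
Result: proj_W(v) = (0, 0, 0, 0).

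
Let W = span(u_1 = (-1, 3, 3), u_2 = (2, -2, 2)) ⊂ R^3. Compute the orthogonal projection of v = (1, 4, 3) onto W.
proj_W(v) = (-5/7, 20/7, 25/7)

Set up U = [u_1 | ... | u_2] ∈ R^(3×2). The projector onto W = col(U) is P = U (U^T U)^(-1) U^T.
Compute U^T U =
  [19, -2]
  [-2, 12],
and U^T v = (20, 0).
Solve U^T U · c = U^T v for the coefficients: c = (15/14, 5/28). The projection is proj_W(v) = U c.
Check: (v - proj_W(v)) · u_1 = 0  (should be 0).
Check: (v - proj_W(v)) · u_2 = 0  (should be 0).
Result: proj_W(v) = (-5/7, 20/7, 25/7).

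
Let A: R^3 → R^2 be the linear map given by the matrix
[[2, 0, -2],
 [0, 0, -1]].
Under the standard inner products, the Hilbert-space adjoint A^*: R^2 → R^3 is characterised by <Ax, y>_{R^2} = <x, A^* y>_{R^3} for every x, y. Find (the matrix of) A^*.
A^* = A^T =
[[2, 0],
 [0, 0],
 [-2, -1]]

For real matrices with standard dot products, the defining identity <Ax, y> = <x, A^* y> gives (Ax)^T y = x^T (A^*) y, i.e. x^T A^T y = x^T (A^*) y. Since this holds for all x, y, we must have A^* = A^T. Therefore
A^* =
[[2, 0],
 [0, 0],
 [-2, -1]].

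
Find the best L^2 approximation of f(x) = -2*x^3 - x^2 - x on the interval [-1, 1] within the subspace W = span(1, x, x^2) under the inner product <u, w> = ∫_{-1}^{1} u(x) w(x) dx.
g(x) = -x^2 - 11*x/5

The best approximation g ∈ W is the orthogonal projection of f onto W. Writing g = a_0 + a_1 x + a_2 x^2, the coefficients solve the normal equations G · a = b where
  G_{ij} = <φ_i, φ_j> and b_i = <f, φ_i>, with φ_0 = 1, φ_1 = x, φ_2 = x^2.
G =
  [2, 0, 2/3]
  [0, 2/3, 0]
  [2/3, 0, 2/5],
b = (-2/3, -22/15, -2/5).
Solving gives a_0 = 0, a_1 = -11/5, a_2 = -1, so
  g(x) = -x^2 - 11*x/5.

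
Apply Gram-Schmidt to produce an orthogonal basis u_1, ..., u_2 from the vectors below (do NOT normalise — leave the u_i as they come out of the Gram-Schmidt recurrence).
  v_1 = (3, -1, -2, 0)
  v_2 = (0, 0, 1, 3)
Orthogonal basis:
  u_1 = (3, -1, -2, 0)
  u_2 = (3/7, -1/7, 5/7, 3)

Apply the Gram-Schmidt recurrence
  u_1 = v_1
  u_i = v_i − Σ_{j<i} ((v_i · u_j) / (u_j · u_j)) · u_j.

Step by step this gives:
  u_1 = (3, -1, -2, 0)
  u_2 = (3/7, -1/7, 5/7, 3)

Orthogonality check:
  u_2 · u_1 = 0 (should be 0)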